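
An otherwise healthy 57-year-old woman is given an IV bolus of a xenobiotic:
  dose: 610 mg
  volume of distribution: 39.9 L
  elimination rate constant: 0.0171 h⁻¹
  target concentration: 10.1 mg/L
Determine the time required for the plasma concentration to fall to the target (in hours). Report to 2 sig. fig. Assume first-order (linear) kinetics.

C₀ = Dose / Vd = 610.0 / 39.9 = 15.29 mg/L
t = ln(C₀ / C) / k = ln(15.29 / 10.1) / 0.01710
  = ln(1.514) / 0.01710 = 0.4148 / 0.01710 = 24.26 h

24 h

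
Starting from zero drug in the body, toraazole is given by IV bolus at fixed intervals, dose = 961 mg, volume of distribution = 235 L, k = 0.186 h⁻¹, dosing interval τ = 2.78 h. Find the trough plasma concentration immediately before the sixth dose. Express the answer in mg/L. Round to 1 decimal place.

C₀ per dose = Dose / Vd = 961 / 235 = 4.089 mg/L
Fraction remaining after one interval: r = e^(−kτ) = e^(−0.1860 × 2.78) = 0.5963
Before dose 6, 5 doses have been given (aged 1τ, 2τ, 3τ, 4τ, 5τ).
C_trough = C₀ × (r + r² + … + r^5) = C₀ × r(1−r^5)/(1−r)
        = 4.089 × 0.5963 × (1 − 0.07539) / (1 − 0.5963) = 5.584 mg/L

5.6 mg/L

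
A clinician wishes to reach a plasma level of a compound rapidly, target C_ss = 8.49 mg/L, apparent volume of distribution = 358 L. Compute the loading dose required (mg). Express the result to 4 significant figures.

LD = Css × Vd = 8.49 × 358 = 3039 mg

3039 mg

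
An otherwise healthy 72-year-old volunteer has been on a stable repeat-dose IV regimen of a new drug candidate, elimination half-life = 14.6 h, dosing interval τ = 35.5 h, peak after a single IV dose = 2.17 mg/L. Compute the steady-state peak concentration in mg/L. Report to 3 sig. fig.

k = ln2 / t½ = 0.693147 / 14.6 = 0.04748 h⁻¹
e^(−kτ) = e^(−0.04748 × 35.5) = 0.1853
Accumulation ratio R = 1 / (1 − e^(−kτ)) = 1 / (1 − 0.1853) = 1.227
Steady-state peak = C₀ × R = 2.17 × 1.227 = 2.663 mg/L

2.66 mg/L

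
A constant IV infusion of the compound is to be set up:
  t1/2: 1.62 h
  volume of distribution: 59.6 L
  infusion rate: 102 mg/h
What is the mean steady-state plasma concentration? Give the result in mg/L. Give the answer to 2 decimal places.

k = ln2 / t½ = 0.693147 / 1.62 = 0.4279 h⁻¹
CL = k × Vd = 0.4279 × 59.6 = 25.50 L/h
At steady state Css = R₀ / CL = 102 / 25.50 = 4.000 mg/L

4.00 mg/L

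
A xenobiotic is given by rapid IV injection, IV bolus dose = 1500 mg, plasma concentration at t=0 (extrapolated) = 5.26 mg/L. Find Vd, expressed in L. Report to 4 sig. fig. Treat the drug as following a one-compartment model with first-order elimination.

Vd = Dose / C₀ = 1500 / 5.26 = 285.2 L

285.2 L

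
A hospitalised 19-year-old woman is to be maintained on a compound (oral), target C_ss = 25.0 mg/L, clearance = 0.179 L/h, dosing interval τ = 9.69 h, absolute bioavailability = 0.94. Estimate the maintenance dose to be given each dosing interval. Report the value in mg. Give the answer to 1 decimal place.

At steady state, F × (Dose/τ) = Css × CL.
Dose = Css × CL × τ / F = 25.0 × 0.1790 × 9.69 / 0.94 = 46.13 mg

46.1 mg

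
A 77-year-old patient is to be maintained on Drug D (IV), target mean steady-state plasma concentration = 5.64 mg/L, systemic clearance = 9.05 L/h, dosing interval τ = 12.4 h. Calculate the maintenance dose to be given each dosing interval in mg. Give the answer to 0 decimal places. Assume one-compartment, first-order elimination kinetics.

633 mg

At steady state, Dose/τ = Css × CL.
Dose = Css × CL × τ = 5.64 × 9.050 × 12.4 = 632.9 mg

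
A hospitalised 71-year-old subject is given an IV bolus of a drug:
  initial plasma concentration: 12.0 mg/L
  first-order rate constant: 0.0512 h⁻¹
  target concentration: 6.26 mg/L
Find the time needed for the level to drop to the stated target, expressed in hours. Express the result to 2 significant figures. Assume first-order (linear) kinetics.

t = ln(C₀ / C) / k = ln(12.00 / 6.26) / 0.05120
  = ln(1.917) / 0.05120 = 0.6508 / 0.05120 = 12.71 h

13 h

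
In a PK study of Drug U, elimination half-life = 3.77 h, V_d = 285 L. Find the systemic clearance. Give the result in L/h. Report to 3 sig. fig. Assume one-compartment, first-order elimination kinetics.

k = ln2 / t½ = 0.693147 / 3.77 = 0.1839 h⁻¹
CL = k × Vd = 0.1839 × 285 = 52.41 L/h

52.4 L/h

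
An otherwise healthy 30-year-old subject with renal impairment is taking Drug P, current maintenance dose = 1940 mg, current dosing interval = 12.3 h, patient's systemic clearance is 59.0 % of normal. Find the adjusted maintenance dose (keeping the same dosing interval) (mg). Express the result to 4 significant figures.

1145 mg

To keep the same average steady-state level, dosing rate must scale with clearance.
CL ratio = 59.0 / 100 = 0.5900
New dose (same interval) = 1940 × 0.5900 = 1145 mg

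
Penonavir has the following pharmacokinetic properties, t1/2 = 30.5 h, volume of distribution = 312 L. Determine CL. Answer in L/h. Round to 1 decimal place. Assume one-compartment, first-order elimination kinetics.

7.1 L/h

k = ln2 / t½ = 0.693147 / 30.5 = 0.02273 h⁻¹
CL = k × Vd = 0.02273 × 312 = 7.092 L/h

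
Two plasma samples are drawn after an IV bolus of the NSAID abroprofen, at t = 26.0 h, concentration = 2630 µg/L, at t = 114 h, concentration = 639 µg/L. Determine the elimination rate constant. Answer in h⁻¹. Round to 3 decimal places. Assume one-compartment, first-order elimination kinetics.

0.016 h⁻¹

k = ln(C₁/C₂) / (t₂ − t₁) = ln(2630/639) / (114 − 26.0)
  = 1.415 / 88.00 = 0.01608 h⁻¹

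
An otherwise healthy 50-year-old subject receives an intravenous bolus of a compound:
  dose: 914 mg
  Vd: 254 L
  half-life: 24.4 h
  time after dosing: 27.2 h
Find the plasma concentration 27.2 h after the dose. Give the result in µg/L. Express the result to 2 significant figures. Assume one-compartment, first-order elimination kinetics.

1700 µg/L

C₀ = Dose / Vd = 914.0 / 254 = 3.598 mg/L
k = ln2 / t½ = 0.693147 / 24.4 = 0.02841 h⁻¹
C = C₀ · e^(−k·t) = 3.598 × e^(−0.02841 × 27.2)
  = 3.598 × 0.4617 = 1.661 mg/L
Convert: 1.661 mg/L × 1000 = 1661 µg/L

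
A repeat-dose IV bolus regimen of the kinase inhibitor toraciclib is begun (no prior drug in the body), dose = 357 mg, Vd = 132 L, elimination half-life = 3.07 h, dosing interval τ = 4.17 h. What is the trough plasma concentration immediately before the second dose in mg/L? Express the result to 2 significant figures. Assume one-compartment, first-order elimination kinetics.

C₀ per dose = Dose / Vd = 357 / 132 = 2.705 mg/L
k = ln2 / t½ = 0.693147 / 3.07 = 0.2258 h⁻¹
Fraction remaining after one interval: r = e^(−kτ) = e^(−0.2258 × 4.17) = 0.3900
Before dose 2, 1 dose has been given (aged 1τ).
C_trough = C₀ × r = 2.705 × 0.3900 = 1.055 mg/L

1.1 mg/L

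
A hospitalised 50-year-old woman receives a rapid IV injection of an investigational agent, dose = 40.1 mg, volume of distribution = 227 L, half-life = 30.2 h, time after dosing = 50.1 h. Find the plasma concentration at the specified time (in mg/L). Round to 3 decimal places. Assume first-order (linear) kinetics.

0.056 mg/L

C₀ = Dose / Vd = 40.10 / 227 = 0.1767 mg/L
k = ln2 / t½ = 0.693147 / 30.2 = 0.02295 h⁻¹
C = C₀ · e^(−k·t) = 0.1767 × e^(−0.02295 × 50.1)
  = 0.1767 × 0.3167 = 0.05596 mg/L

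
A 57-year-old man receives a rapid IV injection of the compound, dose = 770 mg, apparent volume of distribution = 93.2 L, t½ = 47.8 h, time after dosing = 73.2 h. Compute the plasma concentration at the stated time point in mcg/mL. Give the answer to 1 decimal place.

2.9 mcg/mL

C₀ = Dose / Vd = 770.0 / 93.2 = 8.262 mg/L
k = ln2 / t½ = 0.693147 / 47.8 = 0.01450 h⁻¹
C = C₀ · e^(−k·t) = 8.262 × e^(−0.01450 × 73.2)
  = 8.262 × 0.3460 = 2.859 mg/L
(2.859 mg/L = 2.859 mcg/mL)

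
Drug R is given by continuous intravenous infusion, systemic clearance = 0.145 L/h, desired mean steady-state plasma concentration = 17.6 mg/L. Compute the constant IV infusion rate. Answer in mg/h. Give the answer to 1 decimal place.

2.6 mg/h

At steady state, infusion rate R₀ = Css × CL = 17.6 × 0.1450 = 2.552 mg/h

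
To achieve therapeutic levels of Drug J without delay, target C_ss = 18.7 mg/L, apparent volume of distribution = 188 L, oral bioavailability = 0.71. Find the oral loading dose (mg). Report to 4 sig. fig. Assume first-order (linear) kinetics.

LD = Css × Vd / F = 18.7 × 188 / 0.71 = 4952 mg

4952 mg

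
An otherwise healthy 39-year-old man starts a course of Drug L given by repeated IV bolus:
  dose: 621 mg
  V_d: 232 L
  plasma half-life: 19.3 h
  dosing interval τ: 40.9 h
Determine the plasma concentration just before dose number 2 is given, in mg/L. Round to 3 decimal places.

C₀ per dose = Dose / Vd = 621 / 232 = 2.677 mg/L
k = ln2 / t½ = 0.693147 / 19.3 = 0.03591 h⁻¹
Fraction remaining after one interval: r = e^(−kτ) = e^(−0.03591 × 40.9) = 0.2302
Before dose 2, 1 dose has been given (aged 1τ).
C_trough = C₀ × r = 2.677 × 0.2302 = 0.6162 mg/L

0.616 mg/L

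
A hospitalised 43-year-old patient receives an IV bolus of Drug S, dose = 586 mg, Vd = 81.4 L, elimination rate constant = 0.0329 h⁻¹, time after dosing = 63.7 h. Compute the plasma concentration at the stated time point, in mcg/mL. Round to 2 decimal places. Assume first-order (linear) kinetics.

C₀ = Dose / Vd = 586.0 / 81.4 = 7.199 mg/L
C = C₀ · e^(−k·t) = 7.199 × e^(−0.03290 × 63.7)
  = 7.199 × 0.1230 = 0.8855 mg/L
(0.8855 mg/L = 0.8855 mcg/mL)

0.89 mcg/mL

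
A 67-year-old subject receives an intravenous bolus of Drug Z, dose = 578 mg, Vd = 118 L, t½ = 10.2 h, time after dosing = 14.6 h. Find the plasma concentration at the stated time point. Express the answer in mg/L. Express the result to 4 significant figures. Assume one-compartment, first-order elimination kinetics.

C₀ = Dose / Vd = 578.0 / 118 = 4.898 mg/L
k = ln2 / t½ = 0.693147 / 10.2 = 0.06796 h⁻¹
C = C₀ · e^(−k·t) = 4.898 × e^(−0.06796 × 14.6)
  = 4.898 × 0.3708 = 1.816 mg/L

1.816 mg/L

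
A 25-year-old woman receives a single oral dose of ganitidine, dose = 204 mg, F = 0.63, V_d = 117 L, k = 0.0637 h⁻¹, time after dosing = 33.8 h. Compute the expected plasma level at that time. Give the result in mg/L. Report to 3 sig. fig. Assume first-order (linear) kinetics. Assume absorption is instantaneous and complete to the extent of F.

0.128 mg/L

Amount reaching circulation = F × Dose = 0.63 × 204.0 = 128.5 mg
C₀ = F·Dose / Vd = 128.5 / 117 = 1.098 mg/L
C = C₀ · e^(−k·t) = 1.098 × e^(−0.06370 × 33.8)
  = 1.098 × 0.1161 = 0.1275 mg/L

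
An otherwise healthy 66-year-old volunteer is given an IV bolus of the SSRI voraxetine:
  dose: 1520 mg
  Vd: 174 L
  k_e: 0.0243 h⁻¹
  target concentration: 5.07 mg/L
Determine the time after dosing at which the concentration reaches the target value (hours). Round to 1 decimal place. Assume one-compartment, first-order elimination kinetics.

C₀ = Dose / Vd = 1520 / 174 = 8.736 mg/L
t = ln(C₀ / C) / k = ln(8.736 / 5.07) / 0.02430
  = ln(1.723) / 0.02430 = 0.5441 / 0.02430 = 22.39 h

22.4 h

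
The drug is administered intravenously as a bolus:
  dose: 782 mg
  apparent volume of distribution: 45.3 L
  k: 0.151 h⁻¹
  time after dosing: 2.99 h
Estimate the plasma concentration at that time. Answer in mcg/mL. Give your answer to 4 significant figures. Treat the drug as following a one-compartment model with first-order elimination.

C₀ = Dose / Vd = 782.0 / 45.3 = 17.26 mg/L
C = C₀ · e^(−k·t) = 17.26 × e^(−0.1510 × 2.99)
  = 17.26 × 0.6367 = 10.99 mg/L
(10.99 mg/L = 10.99 mcg/mL)

10.99 mcg/mL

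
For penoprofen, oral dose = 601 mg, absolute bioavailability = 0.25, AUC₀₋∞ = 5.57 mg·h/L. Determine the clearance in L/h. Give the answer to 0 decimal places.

27 L/h

CL = F·Dose / AUC = 0.25 × 601 / 5.57 = 26.97 L/h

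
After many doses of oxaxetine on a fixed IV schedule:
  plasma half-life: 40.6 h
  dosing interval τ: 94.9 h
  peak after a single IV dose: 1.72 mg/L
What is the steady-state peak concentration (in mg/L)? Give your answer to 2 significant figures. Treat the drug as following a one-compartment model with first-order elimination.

2.1 mg/L

k = ln2 / t½ = 0.693147 / 40.6 = 0.01707 h⁻¹
e^(−kτ) = e^(−0.01707 × 94.9) = 0.1979
Accumulation ratio R = 1 / (1 − e^(−kτ)) = 1 / (1 − 0.1979) = 1.247
Steady-state peak = C₀ × R = 1.72 × 1.247 = 2.145 mg/L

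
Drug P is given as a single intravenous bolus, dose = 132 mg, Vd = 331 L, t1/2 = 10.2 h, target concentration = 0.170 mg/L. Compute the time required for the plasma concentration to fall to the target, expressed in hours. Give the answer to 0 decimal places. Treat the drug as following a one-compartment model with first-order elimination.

13 h

C₀ = Dose / Vd = 132.0 / 331 = 0.3988 mg/L
k = ln2 / t½ = 0.693147 / 10.2 = 0.06796 h⁻¹
t = ln(C₀ / C) / k = ln(0.3988 / 0.170) / 0.06796
  = ln(2.346) / 0.06796 = 0.8527 / 0.06796 = 12.55 h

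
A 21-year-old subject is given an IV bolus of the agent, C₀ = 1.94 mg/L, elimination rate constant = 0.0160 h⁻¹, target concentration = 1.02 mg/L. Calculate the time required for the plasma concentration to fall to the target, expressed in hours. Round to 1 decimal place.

t = ln(C₀ / C) / k = ln(1.940 / 1.02) / 0.01600
  = ln(1.902) / 0.01600 = 0.6429 / 0.01600 = 40.18 h

40.2 h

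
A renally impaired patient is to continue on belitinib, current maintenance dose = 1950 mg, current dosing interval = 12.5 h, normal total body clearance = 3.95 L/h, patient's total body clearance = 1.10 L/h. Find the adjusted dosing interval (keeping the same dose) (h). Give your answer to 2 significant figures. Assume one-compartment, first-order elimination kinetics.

45 h

To keep the same average steady-state level, dosing rate must scale with clearance.
CL ratio = 1.10 / 3.95 = 0.2785
New interval (same dose) = 12.5 / 0.2785 = 44.88 h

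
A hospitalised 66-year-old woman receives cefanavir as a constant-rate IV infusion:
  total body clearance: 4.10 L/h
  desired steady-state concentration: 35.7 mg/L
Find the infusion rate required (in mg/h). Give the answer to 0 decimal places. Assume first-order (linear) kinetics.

At steady state, infusion rate R₀ = Css × CL = 35.7 × 4.100 = 146.4 mg/h

146 mg/h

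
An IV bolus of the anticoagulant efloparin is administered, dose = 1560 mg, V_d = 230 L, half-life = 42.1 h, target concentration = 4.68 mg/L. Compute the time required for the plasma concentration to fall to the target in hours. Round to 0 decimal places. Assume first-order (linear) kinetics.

C₀ = Dose / Vd = 1560 / 230 = 6.783 mg/L
k = ln2 / t½ = 0.693147 / 42.1 = 0.01646 h⁻¹
t = ln(C₀ / C) / k = ln(6.783 / 4.68) / 0.01646
  = ln(1.449) / 0.01646 = 0.3709 / 0.01646 = 22.53 h

23 h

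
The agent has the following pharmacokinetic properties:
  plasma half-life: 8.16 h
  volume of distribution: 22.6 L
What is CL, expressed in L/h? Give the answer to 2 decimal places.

1.92 L/h

k = ln2 / t½ = 0.693147 / 8.16 = 0.08494 h⁻¹
CL = k × Vd = 0.08494 × 22.6 = 1.920 L/h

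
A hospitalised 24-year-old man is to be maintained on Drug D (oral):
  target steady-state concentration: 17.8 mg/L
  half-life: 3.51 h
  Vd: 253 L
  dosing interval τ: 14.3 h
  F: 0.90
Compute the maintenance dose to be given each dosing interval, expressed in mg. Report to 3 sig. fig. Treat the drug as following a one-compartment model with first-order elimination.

14100 mg

k = ln2 / t½ = 0.693147 / 3.51 = 0.1975 h⁻¹
CL = k × Vd = 0.1975 × 253 = 49.97 L/h
At steady state, F × (Dose/τ) = Css × CL.
Dose = Css × CL × τ / F = 17.8 × 49.97 × 14.3 / 0.90 = 14130 mg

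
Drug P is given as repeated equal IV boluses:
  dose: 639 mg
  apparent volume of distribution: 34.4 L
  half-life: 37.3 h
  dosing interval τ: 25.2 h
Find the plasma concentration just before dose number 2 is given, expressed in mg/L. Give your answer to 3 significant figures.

11.6 mg/L

C₀ per dose = Dose / Vd = 639 / 34.4 = 18.58 mg/L
k = ln2 / t½ = 0.693147 / 37.3 = 0.01858 h⁻¹
Fraction remaining after one interval: r = e^(−kτ) = e^(−0.01858 × 25.2) = 0.6261
Before dose 2, 1 dose has been given (aged 1τ).
C_trough = C₀ × r = 18.58 × 0.6261 = 11.63 mg/L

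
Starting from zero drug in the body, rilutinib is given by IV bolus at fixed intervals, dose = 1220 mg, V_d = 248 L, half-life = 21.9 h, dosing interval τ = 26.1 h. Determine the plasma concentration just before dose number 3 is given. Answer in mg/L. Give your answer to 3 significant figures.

C₀ per dose = Dose / Vd = 1220 / 248 = 4.919 mg/L
k = ln2 / t½ = 0.693147 / 21.9 = 0.03165 h⁻¹
Fraction remaining after one interval: r = e^(−kτ) = e^(−0.03165 × 26.1) = 0.4378
Before dose 3, 2 doses have been given (aged 1τ, 2τ).
C_trough = C₀ × (r + r²) = 4.919 × (0.4378 + 0.1917) = 3.097 mg/L

3.10 mg/L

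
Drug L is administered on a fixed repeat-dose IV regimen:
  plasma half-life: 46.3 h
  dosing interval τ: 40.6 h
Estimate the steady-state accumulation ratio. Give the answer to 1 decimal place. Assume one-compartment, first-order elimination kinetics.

2.2

k = ln2 / t½ = 0.693147 / 46.3 = 0.01497 h⁻¹
e^(−kτ) = e^(−0.01497 × 40.6) = 0.5446
Accumulation ratio R = 1 / (1 − e^(−kτ)) = 1 / (1 − 0.5446) = 2.196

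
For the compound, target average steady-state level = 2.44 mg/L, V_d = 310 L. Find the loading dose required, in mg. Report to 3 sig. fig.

LD = Css × Vd = 2.44 × 310 = 756.4 mg

756 mg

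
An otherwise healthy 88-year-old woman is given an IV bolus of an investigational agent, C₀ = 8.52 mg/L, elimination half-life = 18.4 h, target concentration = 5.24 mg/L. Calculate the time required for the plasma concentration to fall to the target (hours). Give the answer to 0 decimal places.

k = ln2 / t½ = 0.693147 / 18.4 = 0.03767 h⁻¹
t = ln(C₀ / C) / k = ln(8.520 / 5.24) / 0.03767
  = ln(1.626) / 0.03767 = 0.4861 / 0.03767 = 12.90 h

13 h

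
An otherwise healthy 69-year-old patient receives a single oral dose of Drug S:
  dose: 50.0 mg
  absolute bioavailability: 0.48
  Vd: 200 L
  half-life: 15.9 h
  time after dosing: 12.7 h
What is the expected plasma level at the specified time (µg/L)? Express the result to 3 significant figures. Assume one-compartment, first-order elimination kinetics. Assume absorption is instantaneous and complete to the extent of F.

69.0 µg/L

Amount reaching circulation = F × Dose = 0.48 × 50.00 = 24.00 mg
C₀ = F·Dose / Vd = 24.00 / 200 = 0.1200 mg/L
k = ln2 / t½ = 0.693147 / 15.9 = 0.04359 h⁻¹
C = C₀ · e^(−k·t) = 0.1200 × e^(−0.04359 × 12.7)
  = 0.1200 × 0.5749 = 0.06899 mg/L
Convert: 0.06899 mg/L × 1000 = 68.99 µg/L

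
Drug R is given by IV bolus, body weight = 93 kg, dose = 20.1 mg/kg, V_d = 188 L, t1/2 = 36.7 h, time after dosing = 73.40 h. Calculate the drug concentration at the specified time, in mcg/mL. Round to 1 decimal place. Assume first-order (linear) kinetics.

2.5 mcg/mL

Total dose = 20.1 × 93 = 1869 mg
C₀ = Dose / Vd = 1869 / 188 = 9.941 mg/L
k = ln2 / t½ = 0.693147 / 36.7 = 0.01889 h⁻¹
t / t½ = 73.40 / 36.7 = 2 half-lives
C = C₀ × (1/2)^2 = 9.941 × 0.2500 = 2.485 mg/L
(2.485 mg/L = 2.485 mcg/mL)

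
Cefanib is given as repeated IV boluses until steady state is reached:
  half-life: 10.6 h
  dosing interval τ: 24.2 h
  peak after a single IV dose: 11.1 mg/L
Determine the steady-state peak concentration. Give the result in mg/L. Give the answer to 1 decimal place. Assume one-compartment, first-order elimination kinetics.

14.0 mg/L

k = ln2 / t½ = 0.693147 / 10.6 = 0.06539 h⁻¹
e^(−kτ) = e^(−0.06539 × 24.2) = 0.2055
Accumulation ratio R = 1 / (1 − e^(−kτ)) = 1 / (1 − 0.2055) = 1.259
Steady-state peak = C₀ × R = 11.1 × 1.259 = 13.97 mg/L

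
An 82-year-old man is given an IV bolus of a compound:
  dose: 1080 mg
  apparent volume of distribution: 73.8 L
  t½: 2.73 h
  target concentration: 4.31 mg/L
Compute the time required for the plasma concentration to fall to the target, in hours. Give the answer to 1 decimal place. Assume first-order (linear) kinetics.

4.8 h

C₀ = Dose / Vd = 1080 / 73.8 = 14.63 mg/L
k = ln2 / t½ = 0.693147 / 2.73 = 0.2539 h⁻¹
t = ln(C₀ / C) / k = ln(14.63 / 4.31) / 0.2539
  = ln(3.394) / 0.2539 = 1.222 / 0.2539 = 4.813 h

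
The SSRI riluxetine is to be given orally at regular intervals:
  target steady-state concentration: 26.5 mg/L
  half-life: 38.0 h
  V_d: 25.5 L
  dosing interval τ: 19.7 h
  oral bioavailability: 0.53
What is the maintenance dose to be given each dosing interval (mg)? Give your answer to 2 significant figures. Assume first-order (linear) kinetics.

k = ln2 / t½ = 0.693147 / 38.0 = 0.01824 h⁻¹
CL = k × Vd = 0.01824 × 25.5 = 0.4651 L/h
At steady state, F × (Dose/τ) = Css × CL.
Dose = Css × CL × τ / F = 26.5 × 0.4651 × 19.7 / 0.53 = 458.1 mg

460 mg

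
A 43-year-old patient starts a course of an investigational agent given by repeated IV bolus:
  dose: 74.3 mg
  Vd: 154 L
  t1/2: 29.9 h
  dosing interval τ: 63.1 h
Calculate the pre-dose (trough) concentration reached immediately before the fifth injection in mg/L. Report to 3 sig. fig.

C₀ per dose = Dose / Vd = 74.3 / 154 = 0.4825 mg/L
k = ln2 / t½ = 0.693147 / 29.9 = 0.02318 h⁻¹
Fraction remaining after one interval: r = e^(−kτ) = e^(−0.02318 × 63.1) = 0.2316
Before dose 5, 4 doses have been given (aged 1τ, 2τ, 3τ, 4τ).
C_trough = C₀ × (r + r² + … + r^4) = C₀ × r(1−r^4)/(1−r)
        = 0.4825 × 0.2316 × (1 − 0.002877) / (1 − 0.2316) = 0.1450 mg/L

0.145 mg/L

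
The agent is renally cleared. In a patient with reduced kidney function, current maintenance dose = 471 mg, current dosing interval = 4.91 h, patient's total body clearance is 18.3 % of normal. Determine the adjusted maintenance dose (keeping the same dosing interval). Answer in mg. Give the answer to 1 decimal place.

To keep the same average steady-state level, dosing rate must scale with clearance.
CL ratio = 18.3 / 100 = 0.1830
New dose (same interval) = 471 × 0.1830 = 86.19 mg

86.2 mg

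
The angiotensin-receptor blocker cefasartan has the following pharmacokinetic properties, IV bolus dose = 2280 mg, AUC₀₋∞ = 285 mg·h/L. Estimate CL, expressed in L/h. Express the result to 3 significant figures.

8.00 L/h

CL = Dose / AUC = 2280 / 285 = 8.000 L/h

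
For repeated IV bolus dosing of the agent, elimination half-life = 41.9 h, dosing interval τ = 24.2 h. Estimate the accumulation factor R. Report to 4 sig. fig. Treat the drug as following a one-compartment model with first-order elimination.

3.031

k = ln2 / t½ = 0.693147 / 41.9 = 0.01654 h⁻¹
e^(−kτ) = e^(−0.01654 × 24.2) = 0.6701
Accumulation ratio R = 1 / (1 − e^(−kτ)) = 1 / (1 − 0.6701) = 3.031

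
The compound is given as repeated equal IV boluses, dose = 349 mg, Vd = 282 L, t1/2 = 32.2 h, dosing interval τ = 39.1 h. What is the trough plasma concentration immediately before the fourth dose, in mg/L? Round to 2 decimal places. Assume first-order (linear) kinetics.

0.86 mg/L

C₀ per dose = Dose / Vd = 349 / 282 = 1.238 mg/L
k = ln2 / t½ = 0.693147 / 32.2 = 0.02153 h⁻¹
Fraction remaining after one interval: r = e^(−kτ) = e^(−0.02153 × 39.1) = 0.4309
Before dose 4, 3 doses have been given (aged 1τ, 2τ, 3τ).
C_trough = C₀ × (r + r² + … + r^3) = C₀ × r(1−r^3)/(1−r)
        = 1.238 × 0.4309 × (1 − 0.08001) / (1 − 0.4309) = 0.8624 mg/L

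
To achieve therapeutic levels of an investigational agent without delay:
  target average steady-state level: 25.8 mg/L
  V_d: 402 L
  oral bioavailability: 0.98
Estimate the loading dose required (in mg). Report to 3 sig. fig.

10600 mg

LD = Css × Vd / F = 25.8 × 402 / 0.98 = 10580 mg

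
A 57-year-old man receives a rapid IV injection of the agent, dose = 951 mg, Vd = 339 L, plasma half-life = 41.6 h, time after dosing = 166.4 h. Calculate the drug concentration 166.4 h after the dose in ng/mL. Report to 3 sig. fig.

175 ng/mL

C₀ = Dose / Vd = 951.0 / 339 = 2.805 mg/L
k = ln2 / t½ = 0.693147 / 41.6 = 0.01666 h⁻¹
t / t½ = 166.4 / 41.6 = 4 half-lives
C = C₀ × (1/2)^4 = 2.805 × 0.06250 = 0.1753 mg/L
Convert: 0.1753 mg/L × 1000 = 175.3 ng/mL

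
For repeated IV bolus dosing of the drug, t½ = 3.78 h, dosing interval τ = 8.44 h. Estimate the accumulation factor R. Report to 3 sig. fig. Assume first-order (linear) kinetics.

k = ln2 / t½ = 0.693147 / 3.78 = 0.1834 h⁻¹
e^(−kτ) = e^(−0.1834 × 8.44) = 0.2127
Accumulation ratio R = 1 / (1 − e^(−kτ)) = 1 / (1 − 0.2127) = 1.270

1.27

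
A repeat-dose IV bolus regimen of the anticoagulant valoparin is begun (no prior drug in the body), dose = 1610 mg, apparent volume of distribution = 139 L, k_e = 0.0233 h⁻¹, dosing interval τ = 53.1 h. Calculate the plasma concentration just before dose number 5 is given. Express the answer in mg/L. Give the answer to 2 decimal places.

C₀ per dose = Dose / Vd = 1610 / 139 = 11.58 mg/L
Fraction remaining after one interval: r = e^(−kτ) = e^(−0.02330 × 53.1) = 0.2902
Before dose 5, 4 doses have been given (aged 1τ, 2τ, 3τ, 4τ).
C_trough = C₀ × (r + r² + … + r^4) = C₀ × r(1−r^4)/(1−r)
        = 11.58 × 0.2902 × (1 − 0.007092) / (1 − 0.2902) = 4.701 mg/L

4.70 mg/L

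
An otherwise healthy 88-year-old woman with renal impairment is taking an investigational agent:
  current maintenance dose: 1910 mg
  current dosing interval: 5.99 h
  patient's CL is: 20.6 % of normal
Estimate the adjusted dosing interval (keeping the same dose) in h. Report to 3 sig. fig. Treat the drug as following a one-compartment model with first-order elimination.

29.1 h

To keep the same average steady-state level, dosing rate must scale with clearance.
CL ratio = 20.6 / 100 = 0.2060
New interval (same dose) = 5.99 / 0.2060 = 29.08 h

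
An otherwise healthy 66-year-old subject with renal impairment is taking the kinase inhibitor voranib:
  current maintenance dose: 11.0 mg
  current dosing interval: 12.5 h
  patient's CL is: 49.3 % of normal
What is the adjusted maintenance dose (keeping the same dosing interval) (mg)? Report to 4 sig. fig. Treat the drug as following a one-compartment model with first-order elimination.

5.423 mg

To keep the same average steady-state level, dosing rate must scale with clearance.
CL ratio = 49.3 / 100 = 0.4930
New dose (same interval) = 11.0 × 0.4930 = 5.423 mg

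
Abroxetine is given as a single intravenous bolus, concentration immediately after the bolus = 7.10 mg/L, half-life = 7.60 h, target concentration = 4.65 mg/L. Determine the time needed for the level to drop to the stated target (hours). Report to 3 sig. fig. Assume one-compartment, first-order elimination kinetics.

k = ln2 / t½ = 0.693147 / 7.60 = 0.09120 h⁻¹
t = ln(C₀ / C) / k = ln(7.100 / 4.65) / 0.09120
  = ln(1.527) / 0.09120 = 0.4233 / 0.09120 = 4.641 h

4.64 h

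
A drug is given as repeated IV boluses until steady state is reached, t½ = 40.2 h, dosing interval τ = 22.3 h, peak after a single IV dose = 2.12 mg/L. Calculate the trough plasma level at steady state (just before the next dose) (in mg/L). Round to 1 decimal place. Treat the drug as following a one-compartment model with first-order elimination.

k = ln2 / t½ = 0.693147 / 40.2 = 0.01724 h⁻¹
e^(−kτ) = e^(−0.01724 × 22.3) = 0.6808
Accumulation ratio R = 1 / (1 − e^(−kτ)) = 1 / (1 − 0.6808) = 3.133
Steady-state trough = C₀ × R × e^(−kτ) = 2.12 × 3.133 × 0.6808 = 4.522 mg/L

4.5 mg/L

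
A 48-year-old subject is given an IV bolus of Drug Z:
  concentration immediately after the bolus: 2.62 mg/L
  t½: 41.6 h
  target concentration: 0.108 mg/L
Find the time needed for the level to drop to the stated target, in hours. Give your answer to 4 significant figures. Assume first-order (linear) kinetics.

191.4 h

k = ln2 / t½ = 0.693147 / 41.6 = 0.01666 h⁻¹
t = ln(C₀ / C) / k = ln(2.620 / 0.108) / 0.01666
  = ln(24.26) / 0.01666 = 3.189 / 0.01666 = 191.4 h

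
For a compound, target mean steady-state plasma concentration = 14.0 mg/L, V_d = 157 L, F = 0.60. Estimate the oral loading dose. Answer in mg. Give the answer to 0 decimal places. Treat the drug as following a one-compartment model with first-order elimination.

3663 mg

LD = Css × Vd / F = 14.0 × 157 / 0.60 = 3663 mg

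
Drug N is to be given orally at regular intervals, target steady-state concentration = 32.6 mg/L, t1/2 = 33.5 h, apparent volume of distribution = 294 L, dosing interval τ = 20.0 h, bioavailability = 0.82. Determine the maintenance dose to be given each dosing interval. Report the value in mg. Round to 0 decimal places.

4837 mg

k = ln2 / t½ = 0.693147 / 33.5 = 0.02069 h⁻¹
CL = k × Vd = 0.02069 × 294 = 6.083 L/h
At steady state, F × (Dose/τ) = Css × CL.
Dose = Css × CL × τ / F = 32.6 × 6.083 × 20.0 / 0.82 = 4837 mg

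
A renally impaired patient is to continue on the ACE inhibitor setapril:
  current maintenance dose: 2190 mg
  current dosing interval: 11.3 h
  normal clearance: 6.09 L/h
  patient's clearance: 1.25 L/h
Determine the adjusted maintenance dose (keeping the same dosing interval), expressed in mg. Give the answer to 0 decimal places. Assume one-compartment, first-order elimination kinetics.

450 mg

To keep the same average steady-state level, dosing rate must scale with clearance.
CL ratio = 1.25 / 6.09 = 0.2053
New dose (same interval) = 2190 × 0.2053 = 449.6 mg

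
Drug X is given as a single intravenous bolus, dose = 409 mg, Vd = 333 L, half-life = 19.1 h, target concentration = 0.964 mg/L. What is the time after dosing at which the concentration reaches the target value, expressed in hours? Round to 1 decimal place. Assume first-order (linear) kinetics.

C₀ = Dose / Vd = 409.0 / 333 = 1.228 mg/L
k = ln2 / t½ = 0.693147 / 19.1 = 0.03629 h⁻¹
t = ln(C₀ / C) / k = ln(1.228 / 0.964) / 0.03629
  = ln(1.274) / 0.03629 = 0.2422 / 0.03629 = 6.674 h

6.7 h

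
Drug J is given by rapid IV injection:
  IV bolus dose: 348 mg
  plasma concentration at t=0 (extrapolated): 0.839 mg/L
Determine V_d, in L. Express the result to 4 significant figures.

Vd = Dose / C₀ = 348.0 / 0.839 = 414.8 L

414.8 L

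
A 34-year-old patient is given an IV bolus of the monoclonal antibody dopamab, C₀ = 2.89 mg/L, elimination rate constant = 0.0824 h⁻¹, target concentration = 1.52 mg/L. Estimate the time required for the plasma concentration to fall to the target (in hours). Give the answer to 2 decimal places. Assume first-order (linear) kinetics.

t = ln(C₀ / C) / k = ln(2.890 / 1.52) / 0.08240
  = ln(1.901) / 0.08240 = 0.6424 / 0.08240 = 7.796 h

7.80 h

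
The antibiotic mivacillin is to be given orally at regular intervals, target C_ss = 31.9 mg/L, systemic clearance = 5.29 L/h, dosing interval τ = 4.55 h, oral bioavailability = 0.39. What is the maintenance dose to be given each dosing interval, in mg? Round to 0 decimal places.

At steady state, F × (Dose/τ) = Css × CL.
Dose = Css × CL × τ / F = 31.9 × 5.290 × 4.55 / 0.39 = 1969 mg

1969 mg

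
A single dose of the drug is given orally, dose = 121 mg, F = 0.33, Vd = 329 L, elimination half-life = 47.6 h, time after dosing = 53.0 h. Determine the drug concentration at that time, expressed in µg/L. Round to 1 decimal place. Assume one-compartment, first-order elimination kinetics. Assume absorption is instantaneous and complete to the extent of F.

56.1 µg/L

Amount reaching circulation = F × Dose = 0.33 × 121.0 = 39.93 mg
C₀ = F·Dose / Vd = 39.93 / 329 = 0.1214 mg/L
k = ln2 / t½ = 0.693147 / 47.6 = 0.01456 h⁻¹
C = C₀ · e^(−k·t) = 0.1214 × e^(−0.01456 × 53.0)
  = 0.1214 × 0.4622 = 0.05611 mg/L
Convert: 0.05611 mg/L × 1000 = 56.11 µg/L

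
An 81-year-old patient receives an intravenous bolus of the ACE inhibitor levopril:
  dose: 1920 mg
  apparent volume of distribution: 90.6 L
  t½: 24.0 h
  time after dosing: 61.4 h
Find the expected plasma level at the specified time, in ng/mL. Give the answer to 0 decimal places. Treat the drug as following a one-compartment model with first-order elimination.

C₀ = Dose / Vd = 1920 / 90.6 = 21.19 mg/L
k = ln2 / t½ = 0.693147 / 24.0 = 0.02888 h⁻¹
C = C₀ · e^(−k·t) = 21.19 × e^(−0.02888 × 61.4)
  = 21.19 × 0.1698 = 3.598 mg/L
Convert: 3.598 mg/L × 1000 = 3598 ng/mL

3598 ng/mL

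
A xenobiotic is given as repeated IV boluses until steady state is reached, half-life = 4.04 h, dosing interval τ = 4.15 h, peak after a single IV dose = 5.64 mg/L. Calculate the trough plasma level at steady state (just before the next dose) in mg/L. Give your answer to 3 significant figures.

k = ln2 / t½ = 0.693147 / 4.04 = 0.1716 h⁻¹
e^(−kτ) = e^(−0.1716 × 4.15) = 0.4906
Accumulation ratio R = 1 / (1 − e^(−kτ)) = 1 / (1 − 0.4906) = 1.963
Steady-state trough = C₀ × R × e^(−kτ) = 5.64 × 1.963 × 0.4906 = 5.432 mg/L

5.43 mg/L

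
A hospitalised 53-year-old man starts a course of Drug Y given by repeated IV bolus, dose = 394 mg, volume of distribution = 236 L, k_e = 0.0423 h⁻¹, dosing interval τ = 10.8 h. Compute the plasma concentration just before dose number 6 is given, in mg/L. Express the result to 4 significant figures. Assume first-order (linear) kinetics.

2.589 mg/L

C₀ per dose = Dose / Vd = 394 / 236 = 1.669 mg/L
Fraction remaining after one interval: r = e^(−kτ) = e^(−0.04230 × 10.8) = 0.6333
Before dose 6, 5 doses have been given (aged 1τ, 2τ, 3τ, 4τ, 5τ).
C_trough = C₀ × (r + r² + … + r^5) = C₀ × r(1−r^5)/(1−r)
        = 1.669 × 0.6333 × (1 − 0.1019) / (1 − 0.6333) = 2.589 mg/L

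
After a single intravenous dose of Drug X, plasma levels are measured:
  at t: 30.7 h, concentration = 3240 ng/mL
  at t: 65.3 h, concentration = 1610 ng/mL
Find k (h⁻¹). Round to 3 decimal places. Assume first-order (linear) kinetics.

k = ln(C₁/C₂) / (t₂ − t₁) = ln(3240/1610) / (65.3 − 30.7)
  = 0.6993 / 34.60 = 0.02021 h⁻¹

0.020 h⁻¹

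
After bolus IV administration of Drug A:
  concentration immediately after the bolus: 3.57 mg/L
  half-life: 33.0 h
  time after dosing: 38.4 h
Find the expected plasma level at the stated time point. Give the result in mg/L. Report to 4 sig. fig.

k = ln2 / t½ = 0.693147 / 33.0 = 0.02100 h⁻¹
C = C₀ · e^(−k·t) = 3.570 × e^(−0.02100 × 38.4)
  = 3.570 × 0.4465 = 1.594 mg/L

1.594 mg/L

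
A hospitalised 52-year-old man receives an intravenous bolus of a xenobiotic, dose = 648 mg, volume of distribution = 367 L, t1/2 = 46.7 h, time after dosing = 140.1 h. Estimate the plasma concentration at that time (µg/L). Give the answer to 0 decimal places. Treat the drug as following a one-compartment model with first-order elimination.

221 µg/L

C₀ = Dose / Vd = 648.0 / 367 = 1.766 mg/L
k = ln2 / t½ = 0.693147 / 46.7 = 0.01484 h⁻¹
t / t½ = 140.1 / 46.7 = 3 half-lives
C = C₀ × (1/2)^3 = 1.766 × 0.1250 = 0.2208 mg/L
Convert: 0.2208 mg/L × 1000 = 220.8 µg/L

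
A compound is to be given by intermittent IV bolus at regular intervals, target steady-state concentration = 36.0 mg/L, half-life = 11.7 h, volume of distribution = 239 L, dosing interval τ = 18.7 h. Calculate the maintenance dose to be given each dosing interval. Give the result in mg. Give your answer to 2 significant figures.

9500 mg

k = ln2 / t½ = 0.693147 / 11.7 = 0.05924 h⁻¹
CL = k × Vd = 0.05924 × 239 = 14.16 L/h
At steady state, Dose/τ = Css × CL.
Dose = Css × CL × τ = 36.0 × 14.16 × 18.7 = 9533 mg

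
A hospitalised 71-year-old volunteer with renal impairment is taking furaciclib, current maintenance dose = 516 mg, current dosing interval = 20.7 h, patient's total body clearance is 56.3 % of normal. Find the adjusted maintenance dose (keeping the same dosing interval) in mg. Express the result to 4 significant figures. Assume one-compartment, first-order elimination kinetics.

To keep the same average steady-state level, dosing rate must scale with clearance.
CL ratio = 56.3 / 100 = 0.5630
New dose (same interval) = 516 × 0.5630 = 290.5 mg

290.5 mg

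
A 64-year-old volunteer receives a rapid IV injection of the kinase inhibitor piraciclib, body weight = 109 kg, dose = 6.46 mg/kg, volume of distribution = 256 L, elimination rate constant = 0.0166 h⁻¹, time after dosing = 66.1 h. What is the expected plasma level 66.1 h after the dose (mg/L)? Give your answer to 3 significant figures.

Total dose = 6.46 × 109 = 704.1 mg
C₀ = Dose / Vd = 704.1 / 256 = 2.750 mg/L
C = C₀ · e^(−k·t) = 2.750 × e^(−0.01660 × 66.1)
  = 2.750 × 0.3338 = 0.9180 mg/L

0.918 mg/L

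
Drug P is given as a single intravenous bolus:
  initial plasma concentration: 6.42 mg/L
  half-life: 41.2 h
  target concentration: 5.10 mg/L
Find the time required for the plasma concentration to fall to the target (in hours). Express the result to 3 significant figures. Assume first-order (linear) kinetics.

13.7 h

k = ln2 / t½ = 0.693147 / 41.2 = 0.01682 h⁻¹
t = ln(C₀ / C) / k = ln(6.420 / 5.10) / 0.01682
  = ln(1.259) / 0.01682 = 0.2303 / 0.01682 = 13.69 h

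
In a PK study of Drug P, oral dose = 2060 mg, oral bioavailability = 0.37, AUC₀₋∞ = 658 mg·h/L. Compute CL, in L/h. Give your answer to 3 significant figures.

CL = F·Dose / AUC = 0.37 × 2060 / 658 = 1.158 L/h

1.16 L/h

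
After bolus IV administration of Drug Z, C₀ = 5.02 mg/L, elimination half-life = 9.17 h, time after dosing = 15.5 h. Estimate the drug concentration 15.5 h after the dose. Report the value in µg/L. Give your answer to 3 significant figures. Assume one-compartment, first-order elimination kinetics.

k = ln2 / t½ = 0.693147 / 9.17 = 0.07559 h⁻¹
C = C₀ · e^(−k·t) = 5.020 × e^(−0.07559 × 15.5)
  = 5.020 × 0.3099 = 1.556 mg/L
Convert: 1.556 mg/L × 1000 = 1556 µg/L

1560 µg/L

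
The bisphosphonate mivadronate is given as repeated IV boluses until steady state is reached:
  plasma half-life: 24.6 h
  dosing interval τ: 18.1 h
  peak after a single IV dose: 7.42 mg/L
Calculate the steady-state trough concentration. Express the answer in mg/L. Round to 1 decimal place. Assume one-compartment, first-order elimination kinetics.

k = ln2 / t½ = 0.693147 / 24.6 = 0.02818 h⁻¹
e^(−kτ) = e^(−0.02818 × 18.1) = 0.6005
Accumulation ratio R = 1 / (1 − e^(−kτ)) = 1 / (1 − 0.6005) = 2.503
Steady-state trough = C₀ × R × e^(−kτ) = 7.42 × 2.503 × 0.6005 = 11.15 mg/L

11.2 mg/L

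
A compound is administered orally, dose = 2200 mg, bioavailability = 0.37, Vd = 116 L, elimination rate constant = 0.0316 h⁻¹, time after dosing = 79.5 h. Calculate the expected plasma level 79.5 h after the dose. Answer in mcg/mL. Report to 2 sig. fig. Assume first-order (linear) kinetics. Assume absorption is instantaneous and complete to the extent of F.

0.57 mcg/mL

Amount reaching circulation = F × Dose = 0.37 × 2200 = 814.0 mg
C₀ = F·Dose / Vd = 814.0 / 116 = 7.017 mg/L
C = C₀ · e^(−k·t) = 7.017 × e^(−0.03160 × 79.5)
  = 7.017 × 0.08109 = 0.5690 mg/L
(0.5690 mg/L = 0.5690 mcg/mL)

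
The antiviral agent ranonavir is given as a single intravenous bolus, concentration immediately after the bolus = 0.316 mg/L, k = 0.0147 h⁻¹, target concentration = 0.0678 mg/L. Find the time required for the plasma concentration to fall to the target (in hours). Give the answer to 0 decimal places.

t = ln(C₀ / C) / k = ln(0.3160 / 0.0678) / 0.01470
  = ln(4.661) / 0.01470 = 1.539 / 0.01470 = 104.7 h

105 h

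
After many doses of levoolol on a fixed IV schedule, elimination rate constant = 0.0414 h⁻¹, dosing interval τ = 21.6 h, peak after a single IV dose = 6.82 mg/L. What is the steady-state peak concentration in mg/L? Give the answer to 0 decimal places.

e^(−kτ) = e^(−0.04140 × 21.6) = 0.4089
Accumulation ratio R = 1 / (1 − e^(−kτ)) = 1 / (1 − 0.4089) = 1.692
Steady-state peak = C₀ × R = 6.82 × 1.692 = 11.54 mg/L

12 mg/L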